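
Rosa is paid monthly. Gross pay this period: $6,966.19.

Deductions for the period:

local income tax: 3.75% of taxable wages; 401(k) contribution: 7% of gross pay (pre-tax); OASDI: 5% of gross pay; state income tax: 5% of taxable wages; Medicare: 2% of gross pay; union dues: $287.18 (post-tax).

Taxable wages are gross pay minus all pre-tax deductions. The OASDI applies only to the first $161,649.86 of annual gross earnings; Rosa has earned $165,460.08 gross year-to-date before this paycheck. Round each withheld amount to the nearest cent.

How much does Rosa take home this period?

$5,485.18

401(k) contribution: $6,966.19 × 0.07 = $487.63
Taxable wages = $6,966.19 − $487.63 = $6,478.56
State income tax: $6,478.56 × 0.05 = $323.93
Local income tax: $6,478.56 × 0.0375 = $242.95
Medicare: $6,966.19 × 0.02 = $139.32
OASDI: annual cap $161,649.86 already reached (YTD $165,460.08), so $0.00
Union dues: $287.18
Total deductions = $487.63 + $323.93 + $242.95 + $139.32 + $0.00 + $287.18 = $1,481.01
Net pay = $6,966.19 − $1,481.01 = $5,485.18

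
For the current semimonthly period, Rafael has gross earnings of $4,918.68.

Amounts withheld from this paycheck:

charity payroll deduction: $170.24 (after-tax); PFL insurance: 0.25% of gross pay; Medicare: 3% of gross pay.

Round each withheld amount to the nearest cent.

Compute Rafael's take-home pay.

$4,588.58

PFL insurance: $4,918.68 × 0.0025 = $12.30
Medicare: $4,918.68 × 0.03 = $147.56
Charity payroll deduction: $170.24
Total deductions = $12.30 + $147.56 + $170.24 = $330.10
Net pay = $4,918.68 − $330.10 = $4,588.58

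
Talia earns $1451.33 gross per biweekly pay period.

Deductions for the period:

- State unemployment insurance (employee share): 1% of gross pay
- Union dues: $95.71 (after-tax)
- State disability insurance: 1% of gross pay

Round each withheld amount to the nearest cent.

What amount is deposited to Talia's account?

State disability insurance: $1451.33 × 0.01 = $14.51
State unemployment insurance (employee share): $1451.33 × 0.01 = $14.51
Union dues: $95.71
Total deductions = $14.51 + $14.51 + $95.71 = $124.73
Net pay = $1451.33 − $124.73 = $1326.60

$1326.60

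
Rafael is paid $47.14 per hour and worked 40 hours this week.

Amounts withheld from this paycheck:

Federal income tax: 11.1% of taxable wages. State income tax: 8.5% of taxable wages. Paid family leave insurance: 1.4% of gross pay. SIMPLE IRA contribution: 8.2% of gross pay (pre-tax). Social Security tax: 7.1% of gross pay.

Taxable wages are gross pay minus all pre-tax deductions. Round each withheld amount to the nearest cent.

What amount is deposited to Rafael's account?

Gross pay: 40 × $47.14 = $1885.60
SIMPLE IRA contribution: $1885.60 × 0.082 = $154.62
Taxable wages = $1885.60 − $154.62 = $1730.98
State income tax: $1730.98 × 0.085 = $147.13
Federal income tax: $1730.98 × 0.111 = $192.14
Social Security tax: $1885.60 × 0.071 = $133.88
Paid family leave insurance: $1885.60 × 0.014 = $26.40
Total deductions = $154.62 + $147.13 + $192.14 + $133.88 + $26.40 = $654.17
Net pay = $1885.60 − $654.17 = $1231.43

$1231.43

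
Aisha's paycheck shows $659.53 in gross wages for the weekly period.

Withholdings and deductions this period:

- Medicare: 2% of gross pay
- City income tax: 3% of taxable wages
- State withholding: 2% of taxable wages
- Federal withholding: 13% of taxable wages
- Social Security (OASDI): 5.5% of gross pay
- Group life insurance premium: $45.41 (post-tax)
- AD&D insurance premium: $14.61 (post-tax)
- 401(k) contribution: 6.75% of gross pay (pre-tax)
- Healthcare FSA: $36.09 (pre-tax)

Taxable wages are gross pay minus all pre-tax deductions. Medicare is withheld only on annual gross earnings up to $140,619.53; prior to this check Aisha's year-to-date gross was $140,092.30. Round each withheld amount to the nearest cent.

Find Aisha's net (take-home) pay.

$367.88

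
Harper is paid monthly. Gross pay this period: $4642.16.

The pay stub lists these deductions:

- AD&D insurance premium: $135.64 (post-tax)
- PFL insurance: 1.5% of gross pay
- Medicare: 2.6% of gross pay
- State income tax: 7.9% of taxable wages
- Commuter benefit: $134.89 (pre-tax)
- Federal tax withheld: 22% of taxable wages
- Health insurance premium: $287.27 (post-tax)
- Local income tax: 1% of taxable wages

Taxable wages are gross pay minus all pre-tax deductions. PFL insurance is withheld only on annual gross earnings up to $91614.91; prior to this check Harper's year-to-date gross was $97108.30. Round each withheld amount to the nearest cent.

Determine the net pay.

Commuter benefit: $134.89
Taxable wages = $4642.16 − $134.89 = $4507.27
Local income tax: $4507.27 × 0.01 = $45.07
Federal tax withheld: $4507.27 × 0.22 = $991.60
State income tax: $4507.27 × 0.079 = $356.07
Medicare: $4642.16 × 0.026 = $120.70
PFL insurance: annual cap $91614.91 already reached (YTD $97108.30), so $0.00
AD&D insurance premium: $135.64
Health insurance premium: $287.27
Total deductions = $134.89 + $45.07 + $991.60 + $356.07 + $120.70 + $0.00 + $135.64 + $287.27 = $2071.24
Net pay = $4642.16 − $2071.24 = $2570.92

$2570.92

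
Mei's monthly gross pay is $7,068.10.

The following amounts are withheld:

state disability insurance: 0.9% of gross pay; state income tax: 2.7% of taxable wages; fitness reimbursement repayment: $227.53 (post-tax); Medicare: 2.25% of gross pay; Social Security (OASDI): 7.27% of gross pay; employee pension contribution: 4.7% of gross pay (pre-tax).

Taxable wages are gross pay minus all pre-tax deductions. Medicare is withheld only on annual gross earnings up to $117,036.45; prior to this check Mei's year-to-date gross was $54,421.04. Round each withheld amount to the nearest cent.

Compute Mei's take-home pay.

Employee pension contribution: $7,068.10 × 0.047 = $332.20
Taxable wages = $7,068.10 − $332.20 = $6,735.90
State income tax: $6,735.90 × 0.027 = $181.87
Medicare: cap not yet reached, full $7,068.10 is subject → $7,068.10 × 0.0225 = $159.03
Social Security (OASDI): $7,068.10 × 0.0727 = $513.85
State disability insurance: $7,068.10 × 0.009 = $63.61
Fitness reimbursement repayment: $227.53
Total deductions = $332.20 + $181.87 + $159.03 + $513.85 + $63.61 + $227.53 = $1,478.09
Net pay = $7,068.10 − $1,478.09 = $5,590.01

$5,590.01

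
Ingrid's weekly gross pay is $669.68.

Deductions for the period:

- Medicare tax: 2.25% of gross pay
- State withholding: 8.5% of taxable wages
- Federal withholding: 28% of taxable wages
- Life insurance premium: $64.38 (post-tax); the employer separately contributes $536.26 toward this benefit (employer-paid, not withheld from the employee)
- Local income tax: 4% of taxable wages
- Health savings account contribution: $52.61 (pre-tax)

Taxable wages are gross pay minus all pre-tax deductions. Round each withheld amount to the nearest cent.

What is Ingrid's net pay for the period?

Health savings account contribution: $52.61
Taxable wages = $669.68 − $52.61 = $617.07
State withholding: $617.07 × 0.085 = $52.45
Local income tax: $617.07 × 0.04 = $24.68
Federal withholding: $617.07 × 0.28 = $172.78
Medicare tax: $669.68 × 0.0225 = $15.07
Life insurance premium: $64.38
(Employer's $536.26 toward life insurance premium is not withheld from the employee.)
Total deductions = $52.61 + $52.45 + $24.68 + $172.78 + $15.07 + $64.38 = $381.97
Net pay = $669.68 − $381.97 = $287.71

$287.71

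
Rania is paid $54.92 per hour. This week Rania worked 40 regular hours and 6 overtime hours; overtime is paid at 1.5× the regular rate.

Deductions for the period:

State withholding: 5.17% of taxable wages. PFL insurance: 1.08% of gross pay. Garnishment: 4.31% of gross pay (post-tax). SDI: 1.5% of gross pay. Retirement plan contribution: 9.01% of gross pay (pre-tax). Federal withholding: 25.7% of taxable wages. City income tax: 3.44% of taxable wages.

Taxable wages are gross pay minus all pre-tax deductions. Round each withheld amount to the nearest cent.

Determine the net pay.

Regular pay: 40 × $54.92 = $2,196.80
Overtime pay: 6 × $54.92 × 1.5 = $494.28
Gross pay = $2,196.80 + $494.28 = $2,691.08
Retirement plan contribution: $2,691.08 × 0.0901 = $242.47
Taxable wages = $2,691.08 − $242.47 = $2,448.61
Federal withholding: $2,448.61 × 0.257 = $629.29
State withholding: $2,448.61 × 0.0517 = $126.59
City income tax: $2,448.61 × 0.0344 = $84.23
PFL insurance: $2,691.08 × 0.0108 = $29.06
SDI: $2,691.08 × 0.015 = $40.37
Garnishment: $2,691.08 × 0.0431 = $115.99
Total deductions = $242.47 + $629.29 + $126.59 + $84.23 + $29.06 + $40.37 + $115.99 = $1,268.00
Net pay = $2,691.08 − $1,268.00 = $1,423.08

$1,423.08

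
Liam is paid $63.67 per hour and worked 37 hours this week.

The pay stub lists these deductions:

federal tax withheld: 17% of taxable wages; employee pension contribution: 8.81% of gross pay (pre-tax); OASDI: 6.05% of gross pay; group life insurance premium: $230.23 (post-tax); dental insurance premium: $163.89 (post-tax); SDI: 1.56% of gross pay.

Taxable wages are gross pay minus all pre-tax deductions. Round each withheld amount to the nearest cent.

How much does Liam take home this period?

Gross pay: 37 × $63.67 = $2,355.79
Employee pension contribution: $2,355.79 × 0.0881 = $207.55
Taxable wages = $2,355.79 − $207.55 = $2,148.24
Federal tax withheld: $2,148.24 × 0.17 = $365.20
SDI: $2,355.79 × 0.0156 = $36.75
OASDI: $2,355.79 × 0.0605 = $142.53
Group life insurance premium: $230.23
Dental insurance premium: $163.89
Total deductions = $207.55 + $365.20 + $36.75 + $142.53 + $230.23 + $163.89 = $1,146.15
Net pay = $2,355.79 − $1,146.15 = $1,209.64

$1,209.64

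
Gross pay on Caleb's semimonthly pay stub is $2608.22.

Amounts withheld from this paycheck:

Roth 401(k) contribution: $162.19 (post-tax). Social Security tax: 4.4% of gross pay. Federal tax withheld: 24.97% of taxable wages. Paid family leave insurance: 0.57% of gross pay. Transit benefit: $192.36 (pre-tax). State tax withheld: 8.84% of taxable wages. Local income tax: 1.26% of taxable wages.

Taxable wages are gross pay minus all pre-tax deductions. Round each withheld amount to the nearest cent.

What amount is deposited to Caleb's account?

Transit benefit: $192.36
Taxable wages = $2608.22 − $192.36 = $2415.86
Federal tax withheld: $2415.86 × 0.2497 = $603.24
State tax withheld: $2415.86 × 0.0884 = $213.56
Local income tax: $2415.86 × 0.0126 = $30.44
Paid family leave insurance: $2608.22 × 0.0057 = $14.87
Social Security tax: $2608.22 × 0.044 = $114.76
Roth 401(k) contribution: $162.19
Total deductions = $192.36 + $603.24 + $213.56 + $30.44 + $14.87 + $114.76 + $162.19 = $1331.42
Net pay = $2608.22 − $1331.42 = $1276.80

$1276.80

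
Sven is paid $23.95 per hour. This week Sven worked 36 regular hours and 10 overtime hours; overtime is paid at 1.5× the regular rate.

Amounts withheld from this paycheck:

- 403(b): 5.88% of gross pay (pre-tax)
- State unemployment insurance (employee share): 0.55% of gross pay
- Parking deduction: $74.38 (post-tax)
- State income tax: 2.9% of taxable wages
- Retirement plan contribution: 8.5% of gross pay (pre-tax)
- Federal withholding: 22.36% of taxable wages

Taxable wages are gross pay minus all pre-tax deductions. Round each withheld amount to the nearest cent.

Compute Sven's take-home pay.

$700.54

Regular pay: 36 × $23.95 = $862.20
Overtime pay: 10 × $23.95 × 1.5 = $359.25
Gross pay = $862.20 + $359.25 = $1,221.45
403(b): $1,221.45 × 0.0588 = $71.82
Retirement plan contribution: $1,221.45 × 0.085 = $103.82
Pre-tax total = $71.82 + $103.82 = $175.64
Taxable wages = $1,221.45 − $175.64 = $1,045.81
State income tax: $1,045.81 × 0.029 = $30.33
Federal withholding: $1,045.81 × 0.2236 = $233.84
State unemployment insurance (employee share): $1,221.45 × 0.0055 = $6.72
Parking deduction: $74.38
Total deductions = $71.82 + $103.82 + $30.33 + $233.84 + $6.72 + $74.38 = $520.91
Net pay = $1,221.45 − $520.91 = $700.54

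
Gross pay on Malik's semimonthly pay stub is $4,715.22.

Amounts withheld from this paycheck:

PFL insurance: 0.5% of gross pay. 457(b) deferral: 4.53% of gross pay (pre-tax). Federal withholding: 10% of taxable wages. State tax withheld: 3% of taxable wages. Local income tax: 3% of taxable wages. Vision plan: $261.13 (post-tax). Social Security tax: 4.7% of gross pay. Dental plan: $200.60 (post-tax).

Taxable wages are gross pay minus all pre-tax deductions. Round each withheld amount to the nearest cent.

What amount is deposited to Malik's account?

457(b) deferral: $4,715.22 × 0.0453 = $213.60
Taxable wages = $4,715.22 − $213.60 = $4,501.62
Federal withholding: $4,501.62 × 0.1 = $450.16
State tax withheld: $4,501.62 × 0.03 = $135.05
Local income tax: $4,501.62 × 0.03 = $135.05
Social Security tax: $4,715.22 × 0.047 = $221.62
PFL insurance: $4,715.22 × 0.005 = $23.58
Dental plan: $200.60
Vision plan: $261.13
Total deductions = $213.60 + $450.16 + $135.05 + $135.05 + $221.62 + $23.58 + $200.60 + $261.13 = $1,640.79
Net pay = $4,715.22 − $1,640.79 = $3,074.43

$3,074.43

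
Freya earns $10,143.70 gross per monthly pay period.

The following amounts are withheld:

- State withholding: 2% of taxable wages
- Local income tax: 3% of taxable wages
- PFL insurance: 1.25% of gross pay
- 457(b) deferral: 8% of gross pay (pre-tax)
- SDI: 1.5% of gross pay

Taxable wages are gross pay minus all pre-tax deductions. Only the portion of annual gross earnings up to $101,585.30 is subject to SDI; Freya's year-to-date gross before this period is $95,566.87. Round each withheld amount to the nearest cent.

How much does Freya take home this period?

$8,648.51

457(b) deferral: $10,143.70 × 0.08 = $811.50
Taxable wages = $10,143.70 − $811.50 = $9,332.20
State withholding: $9,332.20 × 0.02 = $186.64
Local income tax: $9,332.20 × 0.03 = $279.97
SDI: only $101,585.30 − $95,566.87 = $6,018.43 of this check is subject → $6,018.43 × 0.015 = $90.28
PFL insurance: $10,143.70 × 0.0125 = $126.80
Total deductions = $811.50 + $186.64 + $279.97 + $90.28 + $126.80 = $1,495.19
Net pay = $10,143.70 − $1,495.19 = $8,648.51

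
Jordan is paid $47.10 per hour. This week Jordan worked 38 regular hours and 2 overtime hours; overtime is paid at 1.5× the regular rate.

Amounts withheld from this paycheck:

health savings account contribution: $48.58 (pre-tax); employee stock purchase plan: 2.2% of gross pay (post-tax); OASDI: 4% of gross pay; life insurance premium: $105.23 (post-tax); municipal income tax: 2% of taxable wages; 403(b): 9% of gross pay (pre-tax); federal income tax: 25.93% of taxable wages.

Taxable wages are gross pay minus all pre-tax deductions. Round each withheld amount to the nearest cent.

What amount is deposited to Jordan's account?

$1,006.53

Regular pay: 38 × $47.10 = $1,789.80
Overtime pay: 2 × $47.10 × 1.5 = $141.30
Gross pay = $1,789.80 + $141.30 = $1,931.10
403(b): $1,931.10 × 0.09 = $173.80
Health savings account contribution: $48.58
Pre-tax total = $173.80 + $48.58 = $222.38
Taxable wages = $1,931.10 − $222.38 = $1,708.72
Municipal income tax: $1,708.72 × 0.02 = $34.17
Federal income tax: $1,708.72 × 0.2593 = $443.07
OASDI: $1,931.10 × 0.04 = $77.24
Life insurance premium: $105.23
Employee stock purchase plan: $1,931.10 × 0.022 = $42.48
Total deductions = $173.80 + $48.58 + $34.17 + $443.07 + $77.24 + $105.23 + $42.48 = $924.57
Net pay = $1,931.10 − $924.57 = $1,006.53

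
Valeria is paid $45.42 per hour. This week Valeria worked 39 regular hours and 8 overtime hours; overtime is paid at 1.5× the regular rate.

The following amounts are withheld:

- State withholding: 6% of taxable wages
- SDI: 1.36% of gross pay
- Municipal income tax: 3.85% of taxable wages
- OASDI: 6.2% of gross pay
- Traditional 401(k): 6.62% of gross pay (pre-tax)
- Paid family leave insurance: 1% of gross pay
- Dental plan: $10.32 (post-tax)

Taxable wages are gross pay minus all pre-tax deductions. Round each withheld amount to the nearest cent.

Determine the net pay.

$1741.41

Regular pay: 39 × $45.42 = $1771.38
Overtime pay: 8 × $45.42 × 1.5 = $545.04
Gross pay = $1771.38 + $545.04 = $2316.42
Traditional 401(k): $2316.42 × 0.0662 = $153.35
Taxable wages = $2316.42 − $153.35 = $2163.07
Municipal income tax: $2163.07 × 0.0385 = $83.28
State withholding: $2163.07 × 0.06 = $129.78
SDI: $2316.42 × 0.0136 = $31.50
Paid family leave insurance: $2316.42 × 0.01 = $23.16
OASDI: $2316.42 × 0.062 = $143.62
Dental plan: $10.32
Total deductions = $153.35 + $83.28 + $129.78 + $31.50 + $23.16 + $143.62 + $10.32 = $575.01
Net pay = $2316.42 − $575.01 = $1741.41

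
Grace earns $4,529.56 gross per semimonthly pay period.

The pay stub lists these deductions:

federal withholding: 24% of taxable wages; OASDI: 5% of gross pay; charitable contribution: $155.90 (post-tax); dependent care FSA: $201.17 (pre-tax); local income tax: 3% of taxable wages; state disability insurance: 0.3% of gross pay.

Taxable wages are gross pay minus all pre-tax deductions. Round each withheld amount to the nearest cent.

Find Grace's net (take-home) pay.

$2,763.76

Dependent care FSA: $201.17
Taxable wages = $4,529.56 − $201.17 = $4,328.39
Local income tax: $4,328.39 × 0.03 = $129.85
Federal withholding: $4,328.39 × 0.24 = $1,038.81
OASDI: $4,529.56 × 0.05 = $226.48
State disability insurance: $4,529.56 × 0.003 = $13.59
Charitable contribution: $155.90
Total deductions = $201.17 + $129.85 + $1,038.81 + $226.48 + $13.59 + $155.90 = $1,765.80
Net pay = $4,529.56 − $1,765.80 = $2,763.76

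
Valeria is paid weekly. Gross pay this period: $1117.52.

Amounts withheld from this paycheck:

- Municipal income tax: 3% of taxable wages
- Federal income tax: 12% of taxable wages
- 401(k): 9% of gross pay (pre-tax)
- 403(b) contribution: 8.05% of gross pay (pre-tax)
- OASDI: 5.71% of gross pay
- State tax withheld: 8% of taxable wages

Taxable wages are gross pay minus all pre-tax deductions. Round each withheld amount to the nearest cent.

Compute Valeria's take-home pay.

$649.96

401(k): $1117.52 × 0.09 = $100.58
403(b) contribution: $1117.52 × 0.0805 = $89.96
Pre-tax total = $100.58 + $89.96 = $190.54
Taxable wages = $1117.52 − $190.54 = $926.98
Federal income tax: $926.98 × 0.12 = $111.24
State tax withheld: $926.98 × 0.08 = $74.16
Municipal income tax: $926.98 × 0.03 = $27.81
OASDI: $1117.52 × 0.0571 = $63.81
Total deductions = $100.58 + $89.96 + $111.24 + $74.16 + $27.81 + $63.81 = $467.56
Net pay = $1117.52 − $467.56 = $649.96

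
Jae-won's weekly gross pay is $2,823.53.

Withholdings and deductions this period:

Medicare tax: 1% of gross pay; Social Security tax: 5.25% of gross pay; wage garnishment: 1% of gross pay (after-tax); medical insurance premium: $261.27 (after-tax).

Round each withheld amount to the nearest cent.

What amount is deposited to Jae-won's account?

$2,357.54

Medicare tax: $2,823.53 × 0.01 = $28.24
Social Security tax: $2,823.53 × 0.0525 = $148.24
Wage garnishment: $2,823.53 × 0.01 = $28.24
Medical insurance premium: $261.27
Total deductions = $28.24 + $148.24 + $28.24 + $261.27 = $465.99
Net pay = $2,823.53 − $465.99 = $2,357.54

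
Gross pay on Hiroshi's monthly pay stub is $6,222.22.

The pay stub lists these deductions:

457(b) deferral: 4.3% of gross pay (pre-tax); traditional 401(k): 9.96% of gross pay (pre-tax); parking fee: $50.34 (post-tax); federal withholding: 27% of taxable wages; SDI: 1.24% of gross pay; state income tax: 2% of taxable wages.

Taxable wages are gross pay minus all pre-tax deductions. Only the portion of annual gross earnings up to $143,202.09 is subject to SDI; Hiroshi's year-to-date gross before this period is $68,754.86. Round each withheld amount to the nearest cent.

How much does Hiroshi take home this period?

$3,660.30

457(b) deferral: $6,222.22 × 0.043 = $267.56
Traditional 401(k): $6,222.22 × 0.0996 = $619.73
Pre-tax total = $267.56 + $619.73 = $887.29
Taxable wages = $6,222.22 − $887.29 = $5,334.93
Federal withholding: $5,334.93 × 0.27 = $1,440.43
State income tax: $5,334.93 × 0.02 = $106.70
SDI: cap not yet reached, full $6,222.22 is subject → $6,222.22 × 0.0124 = $77.16
Parking fee: $50.34
Total deductions = $267.56 + $619.73 + $1,440.43 + $106.70 + $77.16 + $50.34 = $2,561.92
Net pay = $6,222.22 − $2,561.92 = $3,660.30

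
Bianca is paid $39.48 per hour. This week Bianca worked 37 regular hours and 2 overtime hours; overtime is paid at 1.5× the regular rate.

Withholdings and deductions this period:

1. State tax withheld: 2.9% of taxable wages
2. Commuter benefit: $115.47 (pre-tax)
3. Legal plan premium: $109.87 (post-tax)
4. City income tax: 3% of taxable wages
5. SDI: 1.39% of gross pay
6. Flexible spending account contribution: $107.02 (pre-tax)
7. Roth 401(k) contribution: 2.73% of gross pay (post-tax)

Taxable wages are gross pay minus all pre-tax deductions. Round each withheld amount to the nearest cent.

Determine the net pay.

$1,101.74

Regular pay: 37 × $39.48 = $1,460.76
Overtime pay: 2 × $39.48 × 1.5 = $118.44
Gross pay = $1,460.76 + $118.44 = $1,579.20
Commuter benefit: $115.47
Flexible spending account contribution: $107.02
Pre-tax total = $115.47 + $107.02 = $222.49
Taxable wages = $1,579.20 − $222.49 = $1,356.71
State tax withheld: $1,356.71 × 0.029 = $39.34
City income tax: $1,356.71 × 0.03 = $40.70
SDI: $1,579.20 × 0.0139 = $21.95
Roth 401(k) contribution: $1,579.20 × 0.0273 = $43.11
Legal plan premium: $109.87
Total deductions = $115.47 + $107.02 + $39.34 + $40.70 + $21.95 + $43.11 + $109.87 = $477.46
Net pay = $1,579.20 − $477.46 = $1,101.74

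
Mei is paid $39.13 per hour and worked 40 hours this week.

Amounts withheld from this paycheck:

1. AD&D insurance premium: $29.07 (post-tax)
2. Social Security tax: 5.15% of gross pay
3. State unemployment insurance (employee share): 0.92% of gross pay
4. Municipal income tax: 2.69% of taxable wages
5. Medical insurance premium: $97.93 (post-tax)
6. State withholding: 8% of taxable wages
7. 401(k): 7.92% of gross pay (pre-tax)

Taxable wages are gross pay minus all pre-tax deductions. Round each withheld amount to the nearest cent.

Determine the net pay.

Gross pay: 40 × $39.13 = $1565.20
401(k): $1565.20 × 0.0792 = $123.96
Taxable wages = $1565.20 − $123.96 = $1441.24
Municipal income tax: $1441.24 × 0.0269 = $38.77
State withholding: $1441.24 × 0.08 = $115.30
Social Security tax: $1565.20 × 0.0515 = $80.61
State unemployment insurance (employee share): $1565.20 × 0.0092 = $14.40
AD&D insurance premium: $29.07
Medical insurance premium: $97.93
Total deductions = $123.96 + $38.77 + $115.30 + $80.61 + $14.40 + $29.07 + $97.93 = $500.04
Net pay = $1565.20 − $500.04 = $1065.16

$1065.16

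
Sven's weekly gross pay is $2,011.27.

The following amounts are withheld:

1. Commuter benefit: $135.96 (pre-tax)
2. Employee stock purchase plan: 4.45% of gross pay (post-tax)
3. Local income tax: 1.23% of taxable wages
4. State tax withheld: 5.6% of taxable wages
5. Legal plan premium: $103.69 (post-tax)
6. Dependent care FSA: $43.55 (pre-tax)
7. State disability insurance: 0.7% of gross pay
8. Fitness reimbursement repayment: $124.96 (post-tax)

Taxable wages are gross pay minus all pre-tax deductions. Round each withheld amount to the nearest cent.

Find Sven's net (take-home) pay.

$1,374.42

Commuter benefit: $135.96
Dependent care FSA: $43.55
Pre-tax total = $135.96 + $43.55 = $179.51
Taxable wages = $2,011.27 − $179.51 = $1,831.76
Local income tax: $1,831.76 × 0.0123 = $22.53
State tax withheld: $1,831.76 × 0.056 = $102.58
State disability insurance: $2,011.27 × 0.007 = $14.08
Employee stock purchase plan: $2,011.27 × 0.0445 = $89.50
Fitness reimbursement repayment: $124.96
Legal plan premium: $103.69
Total deductions = $135.96 + $43.55 + $22.53 + $102.58 + $14.08 + $89.50 + $124.96 + $103.69 = $636.85
Net pay = $2,011.27 − $636.85 = $1,374.42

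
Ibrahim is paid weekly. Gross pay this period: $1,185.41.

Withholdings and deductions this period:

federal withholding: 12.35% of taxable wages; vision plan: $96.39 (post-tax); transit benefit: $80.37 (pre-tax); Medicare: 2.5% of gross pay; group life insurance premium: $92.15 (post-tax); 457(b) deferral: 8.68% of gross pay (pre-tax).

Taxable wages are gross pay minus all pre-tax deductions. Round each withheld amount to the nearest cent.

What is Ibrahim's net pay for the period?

$660.20

457(b) deferral: $1,185.41 × 0.0868 = $102.89
Transit benefit: $80.37
Pre-tax total = $102.89 + $80.37 = $183.26
Taxable wages = $1,185.41 − $183.26 = $1,002.15
Federal withholding: $1,002.15 × 0.1235 = $123.77
Medicare: $1,185.41 × 0.025 = $29.64
Vision plan: $96.39
Group life insurance premium: $92.15
Total deductions = $102.89 + $80.37 + $123.77 + $29.64 + $96.39 + $92.15 = $525.21
Net pay = $1,185.41 − $525.21 = $660.20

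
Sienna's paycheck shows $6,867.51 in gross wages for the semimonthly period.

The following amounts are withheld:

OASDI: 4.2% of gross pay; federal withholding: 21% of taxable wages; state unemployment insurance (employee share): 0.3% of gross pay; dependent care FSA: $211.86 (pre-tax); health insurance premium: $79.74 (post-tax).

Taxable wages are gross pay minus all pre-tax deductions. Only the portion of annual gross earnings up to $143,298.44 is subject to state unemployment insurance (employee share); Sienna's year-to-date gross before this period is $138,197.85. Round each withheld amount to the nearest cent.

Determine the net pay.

$4,874.48

Dependent care FSA: $211.86
Taxable wages = $6,867.51 − $211.86 = $6,655.65
Federal withholding: $6,655.65 × 0.21 = $1,397.69
State unemployment insurance (employee share): only $143,298.44 − $138,197.85 = $5,100.59 of this check is subject → $5,100.59 × 0.003 = $15.30
OASDI: $6,867.51 × 0.042 = $288.44
Health insurance premium: $79.74
Total deductions = $211.86 + $1,397.69 + $15.30 + $288.44 + $79.74 = $1,993.03
Net pay = $6,867.51 − $1,993.03 = $4,874.48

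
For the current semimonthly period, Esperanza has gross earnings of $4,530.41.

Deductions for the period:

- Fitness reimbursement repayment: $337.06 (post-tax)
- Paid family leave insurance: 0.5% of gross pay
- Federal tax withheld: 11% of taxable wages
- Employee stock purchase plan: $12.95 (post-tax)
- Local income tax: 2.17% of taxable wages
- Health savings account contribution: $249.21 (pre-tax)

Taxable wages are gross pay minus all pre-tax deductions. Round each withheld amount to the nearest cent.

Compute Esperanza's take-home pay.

$3,344.71

Health savings account contribution: $249.21
Taxable wages = $4,530.41 − $249.21 = $4,281.20
Local income tax: $4,281.20 × 0.0217 = $92.90
Federal tax withheld: $4,281.20 × 0.11 = $470.93
Paid family leave insurance: $4,530.41 × 0.005 = $22.65
Fitness reimbursement repayment: $337.06
Employee stock purchase plan: $12.95
Total deductions = $249.21 + $92.90 + $470.93 + $22.65 + $337.06 + $12.95 = $1,185.70
Net pay = $4,530.41 − $1,185.70 = $3,344.71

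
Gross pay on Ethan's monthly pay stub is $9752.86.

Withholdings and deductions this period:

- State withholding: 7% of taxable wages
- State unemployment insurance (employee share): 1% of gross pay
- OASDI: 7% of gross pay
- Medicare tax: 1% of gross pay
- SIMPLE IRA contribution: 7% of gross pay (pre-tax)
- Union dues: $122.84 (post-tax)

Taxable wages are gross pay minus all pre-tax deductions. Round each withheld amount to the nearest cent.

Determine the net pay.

SIMPLE IRA contribution: $9752.86 × 0.07 = $682.70
Taxable wages = $9752.86 − $682.70 = $9070.16
State withholding: $9070.16 × 0.07 = $634.91
Medicare tax: $9752.86 × 0.01 = $97.53
State unemployment insurance (employee share): $9752.86 × 0.01 = $97.53
OASDI: $9752.86 × 0.07 = $682.70
Union dues: $122.84
Total deductions = $682.70 + $634.91 + $97.53 + $97.53 + $682.70 + $122.84 = $2318.21
Net pay = $9752.86 − $2318.21 = $7434.65

$7434.65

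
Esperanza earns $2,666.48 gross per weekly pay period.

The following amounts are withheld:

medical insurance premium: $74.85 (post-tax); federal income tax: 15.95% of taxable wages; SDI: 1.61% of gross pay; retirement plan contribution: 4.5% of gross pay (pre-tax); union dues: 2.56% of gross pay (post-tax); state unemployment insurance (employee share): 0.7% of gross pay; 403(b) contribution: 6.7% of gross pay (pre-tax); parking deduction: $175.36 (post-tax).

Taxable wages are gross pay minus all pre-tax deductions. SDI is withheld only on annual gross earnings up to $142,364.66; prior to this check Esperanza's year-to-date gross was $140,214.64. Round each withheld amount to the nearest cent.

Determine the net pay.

403(b) contribution: $2,666.48 × 0.067 = $178.65
Retirement plan contribution: $2,666.48 × 0.045 = $119.99
Pre-tax total = $178.65 + $119.99 = $298.64
Taxable wages = $2,666.48 − $298.64 = $2,367.84
Federal income tax: $2,367.84 × 0.1595 = $377.67
State unemployment insurance (employee share): $2,666.48 × 0.007 = $18.67
SDI: only $142,364.66 − $140,214.64 = $2,150.02 of this check is subject → $2,150.02 × 0.0161 = $34.62
Parking deduction: $175.36
Medical insurance premium: $74.85
Union dues: $2,666.48 × 0.0256 = $68.26
Total deductions = $178.65 + $119.99 + $377.67 + $18.67 + $34.62 + $175.36 + $74.85 + $68.26 = $1,048.07
Net pay = $2,666.48 − $1,048.07 = $1,618.41

$1,618.41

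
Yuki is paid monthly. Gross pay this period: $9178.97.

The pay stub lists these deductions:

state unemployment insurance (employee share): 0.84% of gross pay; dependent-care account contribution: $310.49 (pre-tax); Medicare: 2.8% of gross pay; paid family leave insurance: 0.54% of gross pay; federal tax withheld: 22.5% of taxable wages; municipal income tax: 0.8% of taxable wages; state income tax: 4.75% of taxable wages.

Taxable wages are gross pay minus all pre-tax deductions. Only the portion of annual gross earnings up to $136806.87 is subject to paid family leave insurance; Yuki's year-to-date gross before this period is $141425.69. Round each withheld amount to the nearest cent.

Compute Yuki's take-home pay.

$6046.76

Dependent-care account contribution: $310.49
Taxable wages = $9178.97 − $310.49 = $8868.48
Federal tax withheld: $8868.48 × 0.225 = $1995.41
Municipal income tax: $8868.48 × 0.008 = $70.95
State income tax: $8868.48 × 0.0475 = $421.25
Medicare: $9178.97 × 0.028 = $257.01
Paid family leave insurance: annual cap $136806.87 already reached (YTD $141425.69), so $0.00
State unemployment insurance (employee share): $9178.97 × 0.0084 = $77.10
Total deductions = $310.49 + $1995.41 + $70.95 + $421.25 + $257.01 + $0.00 + $77.10 = $3132.21
Net pay = $9178.97 − $3132.21 = $6046.76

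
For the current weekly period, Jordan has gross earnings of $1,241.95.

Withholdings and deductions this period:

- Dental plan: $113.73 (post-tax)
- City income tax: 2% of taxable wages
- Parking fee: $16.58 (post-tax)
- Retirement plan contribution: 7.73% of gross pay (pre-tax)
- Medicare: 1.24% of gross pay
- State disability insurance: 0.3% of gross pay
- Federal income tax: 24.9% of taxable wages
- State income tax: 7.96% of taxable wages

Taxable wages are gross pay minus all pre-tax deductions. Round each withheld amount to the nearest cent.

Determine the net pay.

Retirement plan contribution: $1,241.95 × 0.0773 = $96.00
Taxable wages = $1,241.95 − $96.00 = $1,145.95
City income tax: $1,145.95 × 0.02 = $22.92
State income tax: $1,145.95 × 0.0796 = $91.22
Federal income tax: $1,145.95 × 0.249 = $285.34
State disability insurance: $1,241.95 × 0.003 = $3.73
Medicare: $1,241.95 × 0.0124 = $15.40
Parking fee: $16.58
Dental plan: $113.73
Total deductions = $96.00 + $22.92 + $91.22 + $285.34 + $3.73 + $15.40 + $16.58 + $113.73 = $644.92
Net pay = $1,241.95 − $644.92 = $597.03

$597.03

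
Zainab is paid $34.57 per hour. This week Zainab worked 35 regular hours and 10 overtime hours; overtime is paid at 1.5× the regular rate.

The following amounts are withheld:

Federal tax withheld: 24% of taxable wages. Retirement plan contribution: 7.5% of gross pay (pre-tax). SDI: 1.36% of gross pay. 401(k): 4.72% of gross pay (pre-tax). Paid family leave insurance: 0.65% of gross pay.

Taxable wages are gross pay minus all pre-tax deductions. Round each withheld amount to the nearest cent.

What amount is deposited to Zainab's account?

$1118.38

Regular pay: 35 × $34.57 = $1209.95
Overtime pay: 10 × $34.57 × 1.5 = $518.55
Gross pay = $1209.95 + $518.55 = $1728.50
Retirement plan contribution: $1728.50 × 0.075 = $129.64
401(k): $1728.50 × 0.0472 = $81.59
Pre-tax total = $129.64 + $81.59 = $211.23
Taxable wages = $1728.50 − $211.23 = $1517.27
Federal tax withheld: $1517.27 × 0.24 = $364.14
SDI: $1728.50 × 0.0136 = $23.51
Paid family leave insurance: $1728.50 × 0.0065 = $11.24
Total deductions = $129.64 + $81.59 + $364.14 + $23.51 + $11.24 = $610.12
Net pay = $1728.50 − $610.12 = $1118.38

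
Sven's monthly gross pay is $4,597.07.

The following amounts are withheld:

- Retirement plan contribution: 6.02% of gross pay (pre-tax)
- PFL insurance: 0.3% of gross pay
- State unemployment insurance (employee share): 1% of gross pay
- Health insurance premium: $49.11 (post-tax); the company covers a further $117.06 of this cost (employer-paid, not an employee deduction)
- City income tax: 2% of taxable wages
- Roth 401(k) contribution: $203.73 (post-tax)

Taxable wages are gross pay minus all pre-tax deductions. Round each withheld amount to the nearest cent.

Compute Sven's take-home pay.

$3,921.32

Retirement plan contribution: $4,597.07 × 0.0602 = $276.74
Taxable wages = $4,597.07 − $276.74 = $4,320.33
City income tax: $4,320.33 × 0.02 = $86.41
State unemployment insurance (employee share): $4,597.07 × 0.01 = $45.97
PFL insurance: $4,597.07 × 0.003 = $13.79
Roth 401(k) contribution: $203.73
Health insurance premium: $49.11
(Employer's $117.06 toward health insurance premium is not withheld from the employee.)
Total deductions = $276.74 + $86.41 + $45.97 + $13.79 + $203.73 + $49.11 = $675.75
Net pay = $4,597.07 − $675.75 = $3,921.32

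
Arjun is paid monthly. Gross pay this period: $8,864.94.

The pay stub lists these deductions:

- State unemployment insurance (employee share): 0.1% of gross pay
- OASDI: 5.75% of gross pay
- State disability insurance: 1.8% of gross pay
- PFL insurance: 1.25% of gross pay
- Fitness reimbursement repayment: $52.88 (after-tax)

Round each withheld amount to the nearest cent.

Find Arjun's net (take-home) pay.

PFL insurance: $8,864.94 × 0.0125 = $110.81
OASDI: $8,864.94 × 0.0575 = $509.73
State disability insurance: $8,864.94 × 0.018 = $159.57
State unemployment insurance (employee share): $8,864.94 × 0.001 = $8.86
Fitness reimbursement repayment: $52.88
Total deductions = $110.81 + $509.73 + $159.57 + $8.86 + $52.88 = $841.85
Net pay = $8,864.94 − $841.85 = $8,023.09

$8,023.09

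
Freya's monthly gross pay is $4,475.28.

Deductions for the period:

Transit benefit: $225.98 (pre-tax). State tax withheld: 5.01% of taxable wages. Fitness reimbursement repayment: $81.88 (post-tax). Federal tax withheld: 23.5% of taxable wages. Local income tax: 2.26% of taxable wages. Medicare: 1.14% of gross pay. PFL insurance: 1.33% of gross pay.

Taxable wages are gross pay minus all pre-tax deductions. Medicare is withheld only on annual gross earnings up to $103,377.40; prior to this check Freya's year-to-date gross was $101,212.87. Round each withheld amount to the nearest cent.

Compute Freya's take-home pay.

Transit benefit: $225.98
Taxable wages = $4,475.28 − $225.98 = $4,249.30
Federal tax withheld: $4,249.30 × 0.235 = $998.59
State tax withheld: $4,249.30 × 0.0501 = $212.89
Local income tax: $4,249.30 × 0.0226 = $96.03
Medicare: only $103,377.40 − $101,212.87 = $2,164.53 of this check is subject → $2,164.53 × 0.0114 = $24.68
PFL insurance: $4,475.28 × 0.0133 = $59.52
Fitness reimbursement repayment: $81.88
Total deductions = $225.98 + $998.59 + $212.89 + $96.03 + $24.68 + $59.52 + $81.88 = $1,699.57
Net pay = $4,475.28 − $1,699.57 = $2,775.71

$2,775.71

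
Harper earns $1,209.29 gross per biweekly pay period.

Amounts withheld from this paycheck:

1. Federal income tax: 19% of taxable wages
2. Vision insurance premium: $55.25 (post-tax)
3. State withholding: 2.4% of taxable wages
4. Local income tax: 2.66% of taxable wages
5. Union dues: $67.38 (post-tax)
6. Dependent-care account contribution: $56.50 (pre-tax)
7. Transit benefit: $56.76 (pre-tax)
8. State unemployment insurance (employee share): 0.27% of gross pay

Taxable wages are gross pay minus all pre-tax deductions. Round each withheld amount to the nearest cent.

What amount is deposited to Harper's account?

Transit benefit: $56.76
Dependent-care account contribution: $56.50
Pre-tax total = $56.76 + $56.50 = $113.26
Taxable wages = $1,209.29 − $113.26 = $1,096.03
Federal income tax: $1,096.03 × 0.19 = $208.25
State withholding: $1,096.03 × 0.024 = $26.30
Local income tax: $1,096.03 × 0.0266 = $29.15
State unemployment insurance (employee share): $1,209.29 × 0.0027 = $3.27
Vision insurance premium: $55.25
Union dues: $67.38
Total deductions = $56.76 + $56.50 + $208.25 + $26.30 + $29.15 + $3.27 + $55.25 + $67.38 = $502.86
Net pay = $1,209.29 − $502.86 = $706.43

$706.43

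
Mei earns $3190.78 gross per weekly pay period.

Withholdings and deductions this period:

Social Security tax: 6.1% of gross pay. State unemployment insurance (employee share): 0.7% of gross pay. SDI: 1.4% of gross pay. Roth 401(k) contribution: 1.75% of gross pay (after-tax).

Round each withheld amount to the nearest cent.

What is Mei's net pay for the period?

State unemployment insurance (employee share): $3190.78 × 0.007 = $22.34
Social Security tax: $3190.78 × 0.061 = $194.64
SDI: $3190.78 × 0.014 = $44.67
Roth 401(k) contribution: $3190.78 × 0.0175 = $55.84
Total deductions = $22.34 + $194.64 + $44.67 + $55.84 = $317.49
Net pay = $3190.78 − $317.49 = $2873.29

$2873.29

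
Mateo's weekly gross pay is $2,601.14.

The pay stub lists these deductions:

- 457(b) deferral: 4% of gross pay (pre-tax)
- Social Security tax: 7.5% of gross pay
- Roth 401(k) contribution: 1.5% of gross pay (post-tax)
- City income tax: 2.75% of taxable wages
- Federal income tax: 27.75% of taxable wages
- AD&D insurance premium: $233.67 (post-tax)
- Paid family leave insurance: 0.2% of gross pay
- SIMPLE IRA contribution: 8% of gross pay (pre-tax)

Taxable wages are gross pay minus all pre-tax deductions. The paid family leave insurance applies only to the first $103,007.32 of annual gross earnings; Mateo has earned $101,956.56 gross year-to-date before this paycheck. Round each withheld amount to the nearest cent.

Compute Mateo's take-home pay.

457(b) deferral: $2,601.14 × 0.04 = $104.05
SIMPLE IRA contribution: $2,601.14 × 0.08 = $208.09
Pre-tax total = $104.05 + $208.09 = $312.14
Taxable wages = $2,601.14 − $312.14 = $2,289.00
City income tax: $2,289.00 × 0.0275 = $62.95
Federal income tax: $2,289.00 × 0.2775 = $635.20
Social Security tax: $2,601.14 × 0.075 = $195.09
Paid family leave insurance: only $103,007.32 − $101,956.56 = $1,050.76 of this check is subject → $1,050.76 × 0.002 = $2.10
Roth 401(k) contribution: $2,601.14 × 0.015 = $39.02
AD&D insurance premium: $233.67
Total deductions = $104.05 + $208.09 + $62.95 + $635.20 + $195.09 + $2.10 + $39.02 + $233.67 = $1,480.17
Net pay = $2,601.14 − $1,480.17 = $1,120.97

$1,120.97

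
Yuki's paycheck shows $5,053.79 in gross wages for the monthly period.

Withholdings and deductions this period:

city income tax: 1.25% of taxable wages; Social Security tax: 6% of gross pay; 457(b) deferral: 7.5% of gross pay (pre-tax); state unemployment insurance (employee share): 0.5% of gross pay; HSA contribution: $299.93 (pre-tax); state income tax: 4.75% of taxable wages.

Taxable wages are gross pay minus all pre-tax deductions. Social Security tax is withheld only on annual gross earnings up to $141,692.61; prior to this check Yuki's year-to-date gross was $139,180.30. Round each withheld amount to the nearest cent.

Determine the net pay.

HSA contribution: $299.93
457(b) deferral: $5,053.79 × 0.075 = $379.03
Pre-tax total = $299.93 + $379.03 = $678.96
Taxable wages = $5,053.79 − $678.96 = $4,374.83
City income tax: $4,374.83 × 0.0125 = $54.69
State income tax: $4,374.83 × 0.0475 = $207.80
State unemployment insurance (employee share): $5,053.79 × 0.005 = $25.27
Social Security tax: only $141,692.61 − $139,180.30 = $2,512.31 of this check is subject → $2,512.31 × 0.06 = $150.74
Total deductions = $299.93 + $379.03 + $54.69 + $207.80 + $25.27 + $150.74 = $1,117.46
Net pay = $5,053.79 − $1,117.46 = $3,936.33

$3,936.33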